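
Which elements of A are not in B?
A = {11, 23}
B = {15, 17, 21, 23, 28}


A \ B = elements in A but not in B
A = {11, 23}
B = {15, 17, 21, 23, 28}
Remove from A any elements in B
A \ B = {11}

A \ B = {11}


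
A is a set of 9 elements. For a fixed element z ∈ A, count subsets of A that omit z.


Subsets of A avoiding z are subsets of A \ {z}, which has 8 elements.
Count = 2^(n-1) = 2^8
= 256

Number of subsets avoiding z = 256


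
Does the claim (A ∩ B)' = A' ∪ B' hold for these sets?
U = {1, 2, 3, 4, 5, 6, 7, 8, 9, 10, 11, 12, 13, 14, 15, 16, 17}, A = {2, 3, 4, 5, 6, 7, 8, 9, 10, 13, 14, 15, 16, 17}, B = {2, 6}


LHS: A ∩ B = {2, 6}
(A ∩ B)' = U \ (A ∩ B) = {1, 3, 4, 5, 7, 8, 9, 10, 11, 12, 13, 14, 15, 16, 17}
A' = {1, 11, 12}, B' = {1, 3, 4, 5, 7, 8, 9, 10, 11, 12, 13, 14, 15, 16, 17}
Claimed RHS: A' ∪ B' = {1, 3, 4, 5, 7, 8, 9, 10, 11, 12, 13, 14, 15, 16, 17}
Identity is VALID: LHS = RHS = {1, 3, 4, 5, 7, 8, 9, 10, 11, 12, 13, 14, 15, 16, 17} ✓

Identity is valid. (A ∩ B)' = A' ∪ B' = {1, 3, 4, 5, 7, 8, 9, 10, 11, 12, 13, 14, 15, 16, 17}


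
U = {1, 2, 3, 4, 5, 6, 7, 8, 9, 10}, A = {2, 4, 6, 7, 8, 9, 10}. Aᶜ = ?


Aᶜ = U \ A = elements in U but not in A
U = {1, 2, 3, 4, 5, 6, 7, 8, 9, 10}
A = {2, 4, 6, 7, 8, 9, 10}
Aᶜ = {1, 3, 5}

Aᶜ = {1, 3, 5}


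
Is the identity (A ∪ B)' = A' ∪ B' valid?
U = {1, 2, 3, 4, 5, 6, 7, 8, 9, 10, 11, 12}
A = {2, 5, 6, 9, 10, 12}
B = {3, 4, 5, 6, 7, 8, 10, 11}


LHS: A ∪ B = {2, 3, 4, 5, 6, 7, 8, 9, 10, 11, 12}
(A ∪ B)' = U \ (A ∪ B) = {1}
A' = {1, 3, 4, 7, 8, 11}, B' = {1, 2, 9, 12}
Claimed RHS: A' ∪ B' = {1, 2, 3, 4, 7, 8, 9, 11, 12}
Identity is INVALID: LHS = {1} but the RHS claimed here equals {1, 2, 3, 4, 7, 8, 9, 11, 12}. The correct form is (A ∪ B)' = A' ∩ B'.

Identity is invalid: (A ∪ B)' = {1} but A' ∪ B' = {1, 2, 3, 4, 7, 8, 9, 11, 12}. The correct De Morgan law is (A ∪ B)' = A' ∩ B'.


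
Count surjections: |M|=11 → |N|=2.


n = |M| = 11, k = |N| = 2. Surjections via inclusion-exclusion:
S(n,k) = Σ(-1)^i × C(k,i) × (k-i)^n, i=0 to k
i=0: (-1)^0×C(2,0)×2^11 = 2048
i=1: (-1)^1×C(2,1)×1^11 = -2
i=2: (-1)^2×C(2,2)×0^11 = 0
Total = 2046

Number of surjections = 2046


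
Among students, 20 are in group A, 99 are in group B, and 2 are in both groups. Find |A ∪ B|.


|A ∪ B| = |A| + |B| - |A ∩ B|
= 20 + 99 - 2
= 117

|A ∪ B| = 117


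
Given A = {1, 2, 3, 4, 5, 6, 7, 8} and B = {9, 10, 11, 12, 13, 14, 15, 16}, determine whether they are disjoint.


Disjoint means A ∩ B = ∅.
A ∩ B = ∅
A ∩ B = ∅, so A and B are disjoint.

Yes, A and B are disjoint


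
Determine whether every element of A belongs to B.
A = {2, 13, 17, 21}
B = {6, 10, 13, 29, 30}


A ⊆ B means every element of A is in B.
Elements in A not in B: {2, 17, 21}
So A ⊄ B.

No, A ⊄ B


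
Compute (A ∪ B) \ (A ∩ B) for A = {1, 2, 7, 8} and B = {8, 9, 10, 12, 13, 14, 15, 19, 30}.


A △ B = (A \ B) ∪ (B \ A) = elements in exactly one of A or B
A \ B = {1, 2, 7}
B \ A = {9, 10, 12, 13, 14, 15, 19, 30}
A △ B = {1, 2, 7, 9, 10, 12, 13, 14, 15, 19, 30}

A △ B = {1, 2, 7, 9, 10, 12, 13, 14, 15, 19, 30}


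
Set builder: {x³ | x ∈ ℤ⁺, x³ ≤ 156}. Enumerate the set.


Checking each candidate:
Condition: positive perfect cubes ≤ 156
Result = {1, 8, 27, 64, 125}

{1, 8, 27, 64, 125}


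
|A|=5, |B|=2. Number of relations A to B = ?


A relation from A to B is any subset of A × B.
|A × B| = 5 × 2 = 10
# relations = 2^|A × B| = 2^10 = 1024

Number of relations = 1024


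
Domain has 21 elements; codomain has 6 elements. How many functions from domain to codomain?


Each of |A| = 21 inputs maps to any of |B| = 6 outputs.
# functions = |B|^|A| = 6^21
= 21936950640377856

Number of functions = 21936950640377856


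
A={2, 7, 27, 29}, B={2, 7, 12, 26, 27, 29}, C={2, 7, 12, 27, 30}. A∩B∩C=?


A ∩ B = {2, 7, 27, 29}
(A ∩ B) ∩ C = {2, 7, 27}

A ∩ B ∩ C = {2, 7, 27}


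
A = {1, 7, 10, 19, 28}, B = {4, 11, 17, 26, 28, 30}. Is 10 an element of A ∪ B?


A = {1, 7, 10, 19, 28}, B = {4, 11, 17, 26, 28, 30}
A ∪ B = all elements in A or B
A ∪ B = {1, 4, 7, 10, 11, 17, 19, 26, 28, 30}
Checking if 10 ∈ A ∪ B
10 is in A ∪ B → True

10 ∈ A ∪ B


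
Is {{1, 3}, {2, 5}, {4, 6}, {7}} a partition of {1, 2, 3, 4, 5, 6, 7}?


A partition requires: (1) non-empty parts, (2) pairwise disjoint, (3) union = U
Parts: {1, 3}, {2, 5}, {4, 6}, {7}
Union of parts: {1, 2, 3, 4, 5, 6, 7}
U = {1, 2, 3, 4, 5, 6, 7}
All non-empty? True
Pairwise disjoint? True
Covers U? True

Yes, valid partition


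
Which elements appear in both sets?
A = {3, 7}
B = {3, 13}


A ∩ B = elements in both A and B
A = {3, 7}
B = {3, 13}
A ∩ B = {3}

A ∩ B = {3}


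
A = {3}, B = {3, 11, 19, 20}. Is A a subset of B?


A ⊆ B means every element of A is in B.
All elements of A are in B.
So A ⊆ B.

Yes, A ⊆ B


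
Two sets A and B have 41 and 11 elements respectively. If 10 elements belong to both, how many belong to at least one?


|A ∪ B| = |A| + |B| - |A ∩ B|
= 41 + 11 - 10
= 42

|A ∪ B| = 42


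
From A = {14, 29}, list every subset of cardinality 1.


|A| = 2, so A has C(2,1) = 2 subsets of size 1.
Enumerate by choosing 1 elements from A at a time:
{14}, {29}

1-element subsets (2 total): {14}, {29}


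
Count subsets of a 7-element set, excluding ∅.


Total subsets = 2^n = 2^7 = 128
Non-empty subsets exclude the empty set: 2^n - 1
= 128 - 1
= 127

Number of non-empty subsets = 127


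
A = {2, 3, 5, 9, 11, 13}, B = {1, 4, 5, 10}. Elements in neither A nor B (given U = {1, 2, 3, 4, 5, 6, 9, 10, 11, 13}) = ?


A = {2, 3, 5, 9, 11, 13}
B = {1, 4, 5, 10}
Region: in neither A nor B (given U = {1, 2, 3, 4, 5, 6, 9, 10, 11, 13})
Elements: {6}

Elements in neither A nor B (given U = {1, 2, 3, 4, 5, 6, 9, 10, 11, 13}): {6}


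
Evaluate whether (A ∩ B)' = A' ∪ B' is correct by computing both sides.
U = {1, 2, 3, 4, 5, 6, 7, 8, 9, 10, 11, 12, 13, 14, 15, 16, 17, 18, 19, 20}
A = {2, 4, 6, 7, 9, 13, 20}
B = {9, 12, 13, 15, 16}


LHS: A ∩ B = {9, 13}
(A ∩ B)' = U \ (A ∩ B) = {1, 2, 3, 4, 5, 6, 7, 8, 10, 11, 12, 14, 15, 16, 17, 18, 19, 20}
A' = {1, 3, 5, 8, 10, 11, 12, 14, 15, 16, 17, 18, 19}, B' = {1, 2, 3, 4, 5, 6, 7, 8, 10, 11, 14, 17, 18, 19, 20}
Claimed RHS: A' ∪ B' = {1, 2, 3, 4, 5, 6, 7, 8, 10, 11, 12, 14, 15, 16, 17, 18, 19, 20}
Identity is VALID: LHS = RHS = {1, 2, 3, 4, 5, 6, 7, 8, 10, 11, 12, 14, 15, 16, 17, 18, 19, 20} ✓

Identity is valid. (A ∩ B)' = A' ∪ B' = {1, 2, 3, 4, 5, 6, 7, 8, 10, 11, 12, 14, 15, 16, 17, 18, 19, 20}


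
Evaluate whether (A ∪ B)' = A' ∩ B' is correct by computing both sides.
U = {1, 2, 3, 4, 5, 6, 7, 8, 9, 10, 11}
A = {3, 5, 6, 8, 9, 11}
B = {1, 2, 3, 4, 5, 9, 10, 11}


LHS: A ∪ B = {1, 2, 3, 4, 5, 6, 8, 9, 10, 11}
(A ∪ B)' = U \ (A ∪ B) = {7}
A' = {1, 2, 4, 7, 10}, B' = {6, 7, 8}
Claimed RHS: A' ∩ B' = {7}
Identity is VALID: LHS = RHS = {7} ✓

Identity is valid. (A ∪ B)' = A' ∩ B' = {7}


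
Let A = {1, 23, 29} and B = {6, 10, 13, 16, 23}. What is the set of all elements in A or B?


A ∪ B = all elements in A or B (or both)
A = {1, 23, 29}
B = {6, 10, 13, 16, 23}
A ∪ B = {1, 6, 10, 13, 16, 23, 29}

A ∪ B = {1, 6, 10, 13, 16, 23, 29}


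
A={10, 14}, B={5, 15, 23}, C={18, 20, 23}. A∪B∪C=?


A ∪ B = {5, 10, 14, 15, 23}
(A ∪ B) ∪ C = {5, 10, 14, 15, 18, 20, 23}

A ∪ B ∪ C = {5, 10, 14, 15, 18, 20, 23}


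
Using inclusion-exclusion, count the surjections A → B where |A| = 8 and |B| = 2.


n = |A| = 8, k = |B| = 2. Surjections via inclusion-exclusion:
S(n,k) = Σ(-1)^i × C(k,i) × (k-i)^n, i=0 to k
i=0: (-1)^0×C(2,0)×2^8 = 256
i=1: (-1)^1×C(2,1)×1^8 = -2
i=2: (-1)^2×C(2,2)×0^8 = 0
Total = 254

Number of surjections = 254


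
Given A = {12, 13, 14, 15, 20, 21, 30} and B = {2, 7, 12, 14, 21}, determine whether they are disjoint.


Disjoint means A ∩ B = ∅.
A ∩ B = {12, 14, 21}
A ∩ B ≠ ∅, so A and B are NOT disjoint.

No, A and B are not disjoint (A ∩ B = {12, 14, 21})


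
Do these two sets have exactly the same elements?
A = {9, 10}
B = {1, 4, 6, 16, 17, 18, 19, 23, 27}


Two sets are equal iff they have exactly the same elements.
A = {9, 10}
B = {1, 4, 6, 16, 17, 18, 19, 23, 27}
Differences: {1, 4, 6, 9, 10, 16, 17, 18, 19, 23, 27}
A ≠ B

No, A ≠ B


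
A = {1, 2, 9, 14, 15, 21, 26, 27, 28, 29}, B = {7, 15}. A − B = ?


A \ B = elements in A but not in B
A = {1, 2, 9, 14, 15, 21, 26, 27, 28, 29}
B = {7, 15}
Remove from A any elements in B
A \ B = {1, 2, 9, 14, 21, 26, 27, 28, 29}

A \ B = {1, 2, 9, 14, 21, 26, 27, 28, 29}


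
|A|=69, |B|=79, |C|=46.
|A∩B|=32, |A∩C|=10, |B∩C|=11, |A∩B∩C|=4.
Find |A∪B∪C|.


|A∪B∪C| = |A|+|B|+|C| - |A∩B|-|A∩C|-|B∩C| + |A∩B∩C|
= 69+79+46 - 32-10-11 + 4
= 194 - 53 + 4
= 145

|A ∪ B ∪ C| = 145


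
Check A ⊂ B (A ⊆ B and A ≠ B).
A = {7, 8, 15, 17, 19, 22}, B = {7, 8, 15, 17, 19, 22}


A ⊂ B requires: A ⊆ B AND A ≠ B.
A ⊆ B? Yes
A = B? Yes
A = B, so A is not a PROPER subset.

No, A is not a proper subset of B


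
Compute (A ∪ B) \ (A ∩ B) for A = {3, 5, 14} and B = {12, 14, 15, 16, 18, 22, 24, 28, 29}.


A △ B = (A \ B) ∪ (B \ A) = elements in exactly one of A or B
A \ B = {3, 5}
B \ A = {12, 15, 16, 18, 22, 24, 28, 29}
A △ B = {3, 5, 12, 15, 16, 18, 22, 24, 28, 29}

A △ B = {3, 5, 12, 15, 16, 18, 22, 24, 28, 29}


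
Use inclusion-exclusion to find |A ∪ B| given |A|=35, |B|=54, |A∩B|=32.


|A ∪ B| = |A| + |B| - |A ∩ B|
= 35 + 54 - 32
= 57

|A ∪ B| = 57


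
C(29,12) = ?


C(n,k) = n! / (k!(n-k)!)
C(29,12) = 29! / (12!17!)
= 51895935

C(29,12) = 51895935


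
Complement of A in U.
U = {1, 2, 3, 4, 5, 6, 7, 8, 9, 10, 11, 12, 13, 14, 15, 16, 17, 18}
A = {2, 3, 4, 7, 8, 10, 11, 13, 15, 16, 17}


Aᶜ = U \ A = elements in U but not in A
U = {1, 2, 3, 4, 5, 6, 7, 8, 9, 10, 11, 12, 13, 14, 15, 16, 17, 18}
A = {2, 3, 4, 7, 8, 10, 11, 13, 15, 16, 17}
Aᶜ = {1, 5, 6, 9, 12, 14, 18}

Aᶜ = {1, 5, 6, 9, 12, 14, 18}


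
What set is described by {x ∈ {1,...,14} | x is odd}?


Checking each candidate:
Condition: odd numbers in {1,...,14}
Result = {1, 3, 5, 7, 9, 11, 13}

{1, 3, 5, 7, 9, 11, 13}


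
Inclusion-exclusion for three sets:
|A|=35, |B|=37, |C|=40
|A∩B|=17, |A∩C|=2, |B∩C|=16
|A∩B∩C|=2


|A∪B∪C| = |A|+|B|+|C| - |A∩B|-|A∩C|-|B∩C| + |A∩B∩C|
= 35+37+40 - 17-2-16 + 2
= 112 - 35 + 2
= 79

|A ∪ B ∪ C| = 79


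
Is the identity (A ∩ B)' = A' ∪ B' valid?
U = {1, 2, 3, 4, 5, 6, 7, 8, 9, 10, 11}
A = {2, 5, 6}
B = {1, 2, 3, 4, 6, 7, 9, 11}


LHS: A ∩ B = {2, 6}
(A ∩ B)' = U \ (A ∩ B) = {1, 3, 4, 5, 7, 8, 9, 10, 11}
A' = {1, 3, 4, 7, 8, 9, 10, 11}, B' = {5, 8, 10}
Claimed RHS: A' ∪ B' = {1, 3, 4, 5, 7, 8, 9, 10, 11}
Identity is VALID: LHS = RHS = {1, 3, 4, 5, 7, 8, 9, 10, 11} ✓

Identity is valid. (A ∩ B)' = A' ∪ B' = {1, 3, 4, 5, 7, 8, 9, 10, 11}


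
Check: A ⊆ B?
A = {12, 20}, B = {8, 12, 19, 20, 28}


A ⊆ B means every element of A is in B.
All elements of A are in B.
So A ⊆ B.

Yes, A ⊆ B


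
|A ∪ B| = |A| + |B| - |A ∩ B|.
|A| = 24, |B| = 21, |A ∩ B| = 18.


|A ∪ B| = |A| + |B| - |A ∩ B|
= 24 + 21 - 18
= 27

|A ∪ B| = 27


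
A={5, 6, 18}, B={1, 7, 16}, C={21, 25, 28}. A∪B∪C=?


A ∪ B = {1, 5, 6, 7, 16, 18}
(A ∪ B) ∪ C = {1, 5, 6, 7, 16, 18, 21, 25, 28}

A ∪ B ∪ C = {1, 5, 6, 7, 16, 18, 21, 25, 28}


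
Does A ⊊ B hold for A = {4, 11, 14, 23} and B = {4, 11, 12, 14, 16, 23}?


A ⊂ B requires: A ⊆ B AND A ≠ B.
A ⊆ B? Yes
A = B? No
A ⊂ B: Yes (A is a proper subset of B)

Yes, A ⊂ B


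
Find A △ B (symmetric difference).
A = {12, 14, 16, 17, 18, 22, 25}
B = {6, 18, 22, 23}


A △ B = (A \ B) ∪ (B \ A) = elements in exactly one of A or B
A \ B = {12, 14, 16, 17, 25}
B \ A = {6, 23}
A △ B = {6, 12, 14, 16, 17, 23, 25}

A △ B = {6, 12, 14, 16, 17, 23, 25}


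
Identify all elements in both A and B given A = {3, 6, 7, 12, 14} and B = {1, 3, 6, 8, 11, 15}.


A = {3, 6, 7, 12, 14}
B = {1, 3, 6, 8, 11, 15}
Region: in both A and B
Elements: {3, 6}

Elements in both A and B: {3, 6}


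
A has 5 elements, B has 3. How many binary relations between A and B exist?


A relation from A to B is any subset of A × B.
|A × B| = 5 × 3 = 15
# relations = 2^|A × B| = 2^15 = 32768

Number of relations = 32768


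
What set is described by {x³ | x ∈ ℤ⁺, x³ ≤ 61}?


Checking each candidate:
Condition: positive perfect cubes ≤ 61
Result = {1, 8, 27}

{1, 8, 27}


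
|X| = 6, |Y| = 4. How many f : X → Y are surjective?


n = |X| = 6, k = |Y| = 4. Surjections via inclusion-exclusion:
S(n,k) = Σ(-1)^i × C(k,i) × (k-i)^n, i=0 to k
i=0: (-1)^0×C(4,0)×4^6 = 4096
i=1: (-1)^1×C(4,1)×3^6 = -2916
i=2: (-1)^2×C(4,2)×2^6 = 384
i=3: (-1)^3×C(4,3)×1^6 = -4
i=4: (-1)^4×C(4,4)×0^6 = 0
Total = 1560

Number of surjections = 1560


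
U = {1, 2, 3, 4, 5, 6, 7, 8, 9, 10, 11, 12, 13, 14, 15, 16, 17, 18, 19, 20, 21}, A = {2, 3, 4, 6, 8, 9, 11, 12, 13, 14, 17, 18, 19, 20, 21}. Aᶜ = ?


Aᶜ = U \ A = elements in U but not in A
U = {1, 2, 3, 4, 5, 6, 7, 8, 9, 10, 11, 12, 13, 14, 15, 16, 17, 18, 19, 20, 21}
A = {2, 3, 4, 6, 8, 9, 11, 12, 13, 14, 17, 18, 19, 20, 21}
Aᶜ = {1, 5, 7, 10, 15, 16}

Aᶜ = {1, 5, 7, 10, 15, 16}


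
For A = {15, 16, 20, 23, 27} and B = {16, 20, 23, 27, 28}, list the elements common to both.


A ∩ B = elements in both A and B
A = {15, 16, 20, 23, 27}
B = {16, 20, 23, 27, 28}
A ∩ B = {16, 20, 23, 27}

A ∩ B = {16, 20, 23, 27}


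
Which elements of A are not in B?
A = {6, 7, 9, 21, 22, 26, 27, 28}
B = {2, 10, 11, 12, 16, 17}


A \ B = elements in A but not in B
A = {6, 7, 9, 21, 22, 26, 27, 28}
B = {2, 10, 11, 12, 16, 17}
Remove from A any elements in B
A \ B = {6, 7, 9, 21, 22, 26, 27, 28}

A \ B = {6, 7, 9, 21, 22, 26, 27, 28}


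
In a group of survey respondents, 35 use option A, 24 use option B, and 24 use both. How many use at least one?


|A ∪ B| = |A| + |B| - |A ∩ B|
= 35 + 24 - 24
= 35

|A ∪ B| = 35


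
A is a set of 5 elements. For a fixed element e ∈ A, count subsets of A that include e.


Subsets of A containing e correspond to subsets of A \ {e}, which has 4 elements.
Count = 2^(n-1) = 2^4
= 16

Number of subsets containing e = 16


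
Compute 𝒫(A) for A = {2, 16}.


|A| = 2, so |P(A)| = 2^2 = 4
Enumerate subsets by cardinality (0 to 2):
∅, {2}, {16}, {2, 16}

P(A) has 4 subsets: ∅, {2}, {16}, {2, 16}


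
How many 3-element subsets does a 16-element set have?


C(n,k) = n! / (k!(n-k)!)
C(16,3) = 16! / (3!13!)
= 560

C(16,3) = 560


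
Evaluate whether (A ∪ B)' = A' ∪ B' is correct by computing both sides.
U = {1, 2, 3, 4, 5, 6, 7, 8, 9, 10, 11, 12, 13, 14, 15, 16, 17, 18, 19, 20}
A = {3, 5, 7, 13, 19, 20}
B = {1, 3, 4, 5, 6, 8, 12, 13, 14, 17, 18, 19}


LHS: A ∪ B = {1, 3, 4, 5, 6, 7, 8, 12, 13, 14, 17, 18, 19, 20}
(A ∪ B)' = U \ (A ∪ B) = {2, 9, 10, 11, 15, 16}
A' = {1, 2, 4, 6, 8, 9, 10, 11, 12, 14, 15, 16, 17, 18}, B' = {2, 7, 9, 10, 11, 15, 16, 20}
Claimed RHS: A' ∪ B' = {1, 2, 4, 6, 7, 8, 9, 10, 11, 12, 14, 15, 16, 17, 18, 20}
Identity is INVALID: LHS = {2, 9, 10, 11, 15, 16} but the RHS claimed here equals {1, 2, 4, 6, 7, 8, 9, 10, 11, 12, 14, 15, 16, 17, 18, 20}. The correct form is (A ∪ B)' = A' ∩ B'.

Identity is invalid: (A ∪ B)' = {2, 9, 10, 11, 15, 16} but A' ∪ B' = {1, 2, 4, 6, 7, 8, 9, 10, 11, 12, 14, 15, 16, 17, 18, 20}. The correct De Morgan law is (A ∪ B)' = A' ∩ B'.


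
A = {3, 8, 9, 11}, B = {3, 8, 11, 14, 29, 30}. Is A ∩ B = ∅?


Disjoint means A ∩ B = ∅.
A ∩ B = {3, 8, 11}
A ∩ B ≠ ∅, so A and B are NOT disjoint.

No, A and B are not disjoint (A ∩ B = {3, 8, 11})


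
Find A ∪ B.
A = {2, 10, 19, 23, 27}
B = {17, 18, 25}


A ∪ B = all elements in A or B (or both)
A = {2, 10, 19, 23, 27}
B = {17, 18, 25}
A ∪ B = {2, 10, 17, 18, 19, 23, 25, 27}

A ∪ B = {2, 10, 17, 18, 19, 23, 25, 27}


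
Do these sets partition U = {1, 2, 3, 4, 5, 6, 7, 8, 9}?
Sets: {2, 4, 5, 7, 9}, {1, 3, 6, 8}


A partition requires: (1) non-empty parts, (2) pairwise disjoint, (3) union = U
Parts: {2, 4, 5, 7, 9}, {1, 3, 6, 8}
Union of parts: {1, 2, 3, 4, 5, 6, 7, 8, 9}
U = {1, 2, 3, 4, 5, 6, 7, 8, 9}
All non-empty? True
Pairwise disjoint? True
Covers U? True

Yes, valid partition


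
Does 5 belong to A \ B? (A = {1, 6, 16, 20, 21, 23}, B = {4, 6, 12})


A = {1, 6, 16, 20, 21, 23}, B = {4, 6, 12}
A \ B = elements in A but not in B
A \ B = {1, 16, 20, 21, 23}
Checking if 5 ∈ A \ B
5 is not in A \ B → False

5 ∉ A \ B


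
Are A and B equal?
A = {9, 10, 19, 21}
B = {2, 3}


Two sets are equal iff they have exactly the same elements.
A = {9, 10, 19, 21}
B = {2, 3}
Differences: {2, 3, 9, 10, 19, 21}
A ≠ B

No, A ≠ B


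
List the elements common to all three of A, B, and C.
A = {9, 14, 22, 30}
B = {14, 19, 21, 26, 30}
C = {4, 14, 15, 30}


A ∩ B = {14, 30}
(A ∩ B) ∩ C = {14, 30}

A ∩ B ∩ C = {14, 30}


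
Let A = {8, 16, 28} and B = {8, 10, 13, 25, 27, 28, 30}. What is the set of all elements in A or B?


A ∪ B = all elements in A or B (or both)
A = {8, 16, 28}
B = {8, 10, 13, 25, 27, 28, 30}
A ∪ B = {8, 10, 13, 16, 25, 27, 28, 30}

A ∪ B = {8, 10, 13, 16, 25, 27, 28, 30}


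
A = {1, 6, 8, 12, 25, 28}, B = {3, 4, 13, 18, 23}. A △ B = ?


A △ B = (A \ B) ∪ (B \ A) = elements in exactly one of A or B
A \ B = {1, 6, 8, 12, 25, 28}
B \ A = {3, 4, 13, 18, 23}
A △ B = {1, 3, 4, 6, 8, 12, 13, 18, 23, 25, 28}

A △ B = {1, 3, 4, 6, 8, 12, 13, 18, 23, 25, 28}


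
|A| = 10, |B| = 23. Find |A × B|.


|A × B| = |A| × |B|
= 10 × 23
= 230

|A × B| = 230


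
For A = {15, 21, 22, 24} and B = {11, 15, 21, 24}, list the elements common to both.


A ∩ B = elements in both A and B
A = {15, 21, 22, 24}
B = {11, 15, 21, 24}
A ∩ B = {15, 21, 24}

A ∩ B = {15, 21, 24}


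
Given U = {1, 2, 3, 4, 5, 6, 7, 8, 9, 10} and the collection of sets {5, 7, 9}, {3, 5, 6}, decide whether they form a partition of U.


A partition requires: (1) non-empty parts, (2) pairwise disjoint, (3) union = U
Parts: {5, 7, 9}, {3, 5, 6}
Union of parts: {3, 5, 6, 7, 9}
U = {1, 2, 3, 4, 5, 6, 7, 8, 9, 10}
All non-empty? True
Pairwise disjoint? False
Covers U? False

No, not a valid partition


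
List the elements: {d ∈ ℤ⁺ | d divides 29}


Checking each candidate:
Condition: positive divisors of 29
Result = {1, 29}

{1, 29}


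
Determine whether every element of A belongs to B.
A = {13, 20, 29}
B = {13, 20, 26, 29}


A ⊆ B means every element of A is in B.
All elements of A are in B.
So A ⊆ B.

Yes, A ⊆ B


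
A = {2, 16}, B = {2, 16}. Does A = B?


Two sets are equal iff they have exactly the same elements.
A = {2, 16}
B = {2, 16}
Same elements → A = B

Yes, A = B


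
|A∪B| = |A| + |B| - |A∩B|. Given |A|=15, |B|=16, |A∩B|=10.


|A ∪ B| = |A| + |B| - |A ∩ B|
= 15 + 16 - 10
= 21

|A ∪ B| = 21


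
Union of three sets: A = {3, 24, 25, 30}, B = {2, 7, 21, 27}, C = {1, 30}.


A ∪ B = {2, 3, 7, 21, 24, 25, 27, 30}
(A ∪ B) ∪ C = {1, 2, 3, 7, 21, 24, 25, 27, 30}

A ∪ B ∪ C = {1, 2, 3, 7, 21, 24, 25, 27, 30}


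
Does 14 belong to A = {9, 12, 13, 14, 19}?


A = {9, 12, 13, 14, 19}
Checking if 14 is in A
14 is in A → True

14 ∈ A


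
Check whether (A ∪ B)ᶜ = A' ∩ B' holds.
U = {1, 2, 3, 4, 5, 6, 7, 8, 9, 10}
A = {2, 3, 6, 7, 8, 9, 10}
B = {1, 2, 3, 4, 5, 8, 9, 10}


LHS: A ∪ B = {1, 2, 3, 4, 5, 6, 7, 8, 9, 10}
(A ∪ B)' = U \ (A ∪ B) = ∅
A' = {1, 4, 5}, B' = {6, 7}
Claimed RHS: A' ∩ B' = ∅
Identity is VALID: LHS = RHS = ∅ ✓

Identity is valid. (A ∪ B)' = A' ∩ B' = ∅


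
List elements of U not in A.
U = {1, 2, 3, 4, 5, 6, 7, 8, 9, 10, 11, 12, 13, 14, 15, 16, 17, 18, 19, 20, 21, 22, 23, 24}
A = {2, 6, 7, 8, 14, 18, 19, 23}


Aᶜ = U \ A = elements in U but not in A
U = {1, 2, 3, 4, 5, 6, 7, 8, 9, 10, 11, 12, 13, 14, 15, 16, 17, 18, 19, 20, 21, 22, 23, 24}
A = {2, 6, 7, 8, 14, 18, 19, 23}
Aᶜ = {1, 3, 4, 5, 9, 10, 11, 12, 13, 15, 16, 17, 20, 21, 22, 24}

Aᶜ = {1, 3, 4, 5, 9, 10, 11, 12, 13, 15, 16, 17, 20, 21, 22, 24}


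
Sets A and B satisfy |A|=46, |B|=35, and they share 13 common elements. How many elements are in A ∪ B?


|A ∪ B| = |A| + |B| - |A ∩ B|
= 46 + 35 - 13
= 68

|A ∪ B| = 68


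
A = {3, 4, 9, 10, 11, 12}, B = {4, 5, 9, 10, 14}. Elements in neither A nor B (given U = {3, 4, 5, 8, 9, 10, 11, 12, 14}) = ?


A = {3, 4, 9, 10, 11, 12}
B = {4, 5, 9, 10, 14}
Region: in neither A nor B (given U = {3, 4, 5, 8, 9, 10, 11, 12, 14})
Elements: {8}

Elements in neither A nor B (given U = {3, 4, 5, 8, 9, 10, 11, 12, 14}): {8}


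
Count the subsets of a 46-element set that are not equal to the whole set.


Total subsets = 2^n = 2^46 = 70368744177664
Proper subsets exclude the set itself: 2^n - 1
= 70368744177664 - 1
= 70368744177663

Number of proper subsets = 70368744177663


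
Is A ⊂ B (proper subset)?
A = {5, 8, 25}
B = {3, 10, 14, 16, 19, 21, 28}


A ⊂ B requires: A ⊆ B AND A ≠ B.
A ⊆ B? No
A ⊄ B, so A is not a proper subset.

No, A is not a proper subset of B


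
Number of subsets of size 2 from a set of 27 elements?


C(n,k) = n! / (k!(n-k)!)
C(27,2) = 27! / (2!25!)
= 351

C(27,2) = 351


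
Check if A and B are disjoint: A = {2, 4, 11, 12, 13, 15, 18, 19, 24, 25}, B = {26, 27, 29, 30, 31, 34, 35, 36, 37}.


Disjoint means A ∩ B = ∅.
A ∩ B = ∅
A ∩ B = ∅, so A and B are disjoint.

Yes, A and B are disjoint


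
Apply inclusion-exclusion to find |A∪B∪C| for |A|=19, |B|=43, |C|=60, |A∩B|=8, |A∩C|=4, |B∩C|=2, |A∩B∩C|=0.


|A∪B∪C| = |A|+|B|+|C| - |A∩B|-|A∩C|-|B∩C| + |A∩B∩C|
= 19+43+60 - 8-4-2 + 0
= 122 - 14 + 0
= 108

|A ∪ B ∪ C| = 108


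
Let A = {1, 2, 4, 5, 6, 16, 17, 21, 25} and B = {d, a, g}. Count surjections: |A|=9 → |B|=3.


n = |A| = 9, k = |B| = 3. Surjections via inclusion-exclusion:
S(n,k) = Σ(-1)^i × C(k,i) × (k-i)^n, i=0 to k
i=0: (-1)^0×C(3,0)×3^9 = 19683
i=1: (-1)^1×C(3,1)×2^9 = -1536
i=2: (-1)^2×C(3,2)×1^9 = 3
i=3: (-1)^3×C(3,3)×0^9 = 0
Total = 18150

Number of surjections = 18150


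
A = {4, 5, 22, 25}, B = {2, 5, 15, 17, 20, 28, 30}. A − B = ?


A \ B = elements in A but not in B
A = {4, 5, 22, 25}
B = {2, 5, 15, 17, 20, 28, 30}
Remove from A any elements in B
A \ B = {4, 22, 25}

A \ B = {4, 22, 25}


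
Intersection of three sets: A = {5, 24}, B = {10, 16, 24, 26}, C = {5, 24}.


A ∩ B = {24}
(A ∩ B) ∩ C = {24}

A ∩ B ∩ C = {24}


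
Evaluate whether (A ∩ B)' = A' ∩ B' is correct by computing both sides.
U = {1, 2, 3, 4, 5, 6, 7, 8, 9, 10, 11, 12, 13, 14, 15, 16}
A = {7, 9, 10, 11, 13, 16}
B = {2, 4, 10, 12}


LHS: A ∩ B = {10}
(A ∩ B)' = U \ (A ∩ B) = {1, 2, 3, 4, 5, 6, 7, 8, 9, 11, 12, 13, 14, 15, 16}
A' = {1, 2, 3, 4, 5, 6, 8, 12, 14, 15}, B' = {1, 3, 5, 6, 7, 8, 9, 11, 13, 14, 15, 16}
Claimed RHS: A' ∩ B' = {1, 3, 5, 6, 8, 14, 15}
Identity is INVALID: LHS = {1, 2, 3, 4, 5, 6, 7, 8, 9, 11, 12, 13, 14, 15, 16} but the RHS claimed here equals {1, 3, 5, 6, 8, 14, 15}. The correct form is (A ∩ B)' = A' ∪ B'.

Identity is invalid: (A ∩ B)' = {1, 2, 3, 4, 5, 6, 7, 8, 9, 11, 12, 13, 14, 15, 16} but A' ∩ B' = {1, 3, 5, 6, 8, 14, 15}. The correct De Morgan law is (A ∩ B)' = A' ∪ B'.


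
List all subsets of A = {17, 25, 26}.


|A| = 3, so |P(A)| = 2^3 = 8
Enumerate subsets by cardinality (0 to 3):
∅, {17}, {25}, {26}, {17, 25}, {17, 26}, {25, 26}, {17, 25, 26}

P(A) has 8 subsets: ∅, {17}, {25}, {26}, {17, 25}, {17, 26}, {25, 26}, {17, 25, 26}


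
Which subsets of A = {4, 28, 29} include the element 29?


A subset of A contains 29 iff the remaining 2 elements form any subset of A \ {29}.
Count: 2^(n-1) = 2^2 = 4
Subsets containing 29: {29}, {4, 29}, {28, 29}, {4, 28, 29}

Subsets containing 29 (4 total): {29}, {4, 29}, {28, 29}, {4, 28, 29}


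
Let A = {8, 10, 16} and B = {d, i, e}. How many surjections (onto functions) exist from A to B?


n = |A| = 3, k = |B| = 3. Surjections via inclusion-exclusion:
S(n,k) = Σ(-1)^i × C(k,i) × (k-i)^n, i=0 to k
i=0: (-1)^0×C(3,0)×3^3 = 27
i=1: (-1)^1×C(3,1)×2^3 = -24
i=2: (-1)^2×C(3,2)×1^3 = 3
i=3: (-1)^3×C(3,3)×0^3 = 0
Total = 6

Number of surjections = 6


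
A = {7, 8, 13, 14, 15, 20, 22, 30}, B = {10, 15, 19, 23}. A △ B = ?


A △ B = (A \ B) ∪ (B \ A) = elements in exactly one of A or B
A \ B = {7, 8, 13, 14, 20, 22, 30}
B \ A = {10, 19, 23}
A △ B = {7, 8, 10, 13, 14, 19, 20, 22, 23, 30}

A △ B = {7, 8, 10, 13, 14, 19, 20, 22, 23, 30}


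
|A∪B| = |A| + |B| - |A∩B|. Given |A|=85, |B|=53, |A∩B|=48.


|A ∪ B| = |A| + |B| - |A ∩ B|
= 85 + 53 - 48
= 90

|A ∪ B| = 90


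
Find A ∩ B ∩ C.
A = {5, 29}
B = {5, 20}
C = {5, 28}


A ∩ B = {5}
(A ∩ B) ∩ C = {5}

A ∩ B ∩ C = {5}


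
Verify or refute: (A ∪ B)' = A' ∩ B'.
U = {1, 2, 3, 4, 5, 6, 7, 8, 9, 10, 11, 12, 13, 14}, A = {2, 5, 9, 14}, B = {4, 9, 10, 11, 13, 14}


LHS: A ∪ B = {2, 4, 5, 9, 10, 11, 13, 14}
(A ∪ B)' = U \ (A ∪ B) = {1, 3, 6, 7, 8, 12}
A' = {1, 3, 4, 6, 7, 8, 10, 11, 12, 13}, B' = {1, 2, 3, 5, 6, 7, 8, 12}
Claimed RHS: A' ∩ B' = {1, 3, 6, 7, 8, 12}
Identity is VALID: LHS = RHS = {1, 3, 6, 7, 8, 12} ✓

Identity is valid. (A ∪ B)' = A' ∩ B' = {1, 3, 6, 7, 8, 12}


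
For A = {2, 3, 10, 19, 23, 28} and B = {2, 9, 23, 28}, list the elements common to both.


A ∩ B = elements in both A and B
A = {2, 3, 10, 19, 23, 28}
B = {2, 9, 23, 28}
A ∩ B = {2, 23, 28}

A ∩ B = {2, 23, 28}


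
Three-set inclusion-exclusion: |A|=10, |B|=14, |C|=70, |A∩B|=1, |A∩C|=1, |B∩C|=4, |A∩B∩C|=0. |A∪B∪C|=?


|A∪B∪C| = |A|+|B|+|C| - |A∩B|-|A∩C|-|B∩C| + |A∩B∩C|
= 10+14+70 - 1-1-4 + 0
= 94 - 6 + 0
= 88

|A ∪ B ∪ C| = 88


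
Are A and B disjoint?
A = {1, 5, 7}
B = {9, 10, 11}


Disjoint means A ∩ B = ∅.
A ∩ B = ∅
A ∩ B = ∅, so A and B are disjoint.

Yes, A and B are disjoint


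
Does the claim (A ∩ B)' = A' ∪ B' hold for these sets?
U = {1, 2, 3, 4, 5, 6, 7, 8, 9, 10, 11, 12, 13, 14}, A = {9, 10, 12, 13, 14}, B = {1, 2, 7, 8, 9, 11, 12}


LHS: A ∩ B = {9, 12}
(A ∩ B)' = U \ (A ∩ B) = {1, 2, 3, 4, 5, 6, 7, 8, 10, 11, 13, 14}
A' = {1, 2, 3, 4, 5, 6, 7, 8, 11}, B' = {3, 4, 5, 6, 10, 13, 14}
Claimed RHS: A' ∪ B' = {1, 2, 3, 4, 5, 6, 7, 8, 10, 11, 13, 14}
Identity is VALID: LHS = RHS = {1, 2, 3, 4, 5, 6, 7, 8, 10, 11, 13, 14} ✓

Identity is valid. (A ∩ B)' = A' ∪ B' = {1, 2, 3, 4, 5, 6, 7, 8, 10, 11, 13, 14}


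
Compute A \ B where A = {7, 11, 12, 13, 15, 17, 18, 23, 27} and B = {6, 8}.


A \ B = elements in A but not in B
A = {7, 11, 12, 13, 15, 17, 18, 23, 27}
B = {6, 8}
Remove from A any elements in B
A \ B = {7, 11, 12, 13, 15, 17, 18, 23, 27}

A \ B = {7, 11, 12, 13, 15, 17, 18, 23, 27}


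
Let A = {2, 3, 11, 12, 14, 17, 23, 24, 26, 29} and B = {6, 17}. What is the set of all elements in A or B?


A ∪ B = all elements in A or B (or both)
A = {2, 3, 11, 12, 14, 17, 23, 24, 26, 29}
B = {6, 17}
A ∪ B = {2, 3, 6, 11, 12, 14, 17, 23, 24, 26, 29}

A ∪ B = {2, 3, 6, 11, 12, 14, 17, 23, 24, 26, 29}


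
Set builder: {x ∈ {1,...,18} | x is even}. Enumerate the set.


Checking each candidate:
Condition: even numbers in {1,...,18}
Result = {2, 4, 6, 8, 10, 12, 14, 16, 18}

{2, 4, 6, 8, 10, 12, 14, 16, 18}


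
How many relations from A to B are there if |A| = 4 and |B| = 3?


A relation from A to B is any subset of A × B.
|A × B| = 4 × 3 = 12
# relations = 2^|A × B| = 2^12 = 4096

Number of relations = 4096


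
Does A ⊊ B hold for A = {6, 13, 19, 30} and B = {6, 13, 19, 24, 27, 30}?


A ⊂ B requires: A ⊆ B AND A ≠ B.
A ⊆ B? Yes
A = B? No
A ⊂ B: Yes (A is a proper subset of B)

Yes, A ⊂ B


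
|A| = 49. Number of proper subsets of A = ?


Total subsets = 2^n = 2^49 = 562949953421312
Proper subsets exclude the set itself: 2^n - 1
= 562949953421312 - 1
= 562949953421311

Number of proper subsets = 562949953421311


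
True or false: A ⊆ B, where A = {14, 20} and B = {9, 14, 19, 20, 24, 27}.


A ⊆ B means every element of A is in B.
All elements of A are in B.
So A ⊆ B.

Yes, A ⊆ B


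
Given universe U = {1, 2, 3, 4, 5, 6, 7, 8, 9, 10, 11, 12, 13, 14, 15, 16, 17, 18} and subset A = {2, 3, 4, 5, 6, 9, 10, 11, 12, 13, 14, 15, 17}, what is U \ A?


Aᶜ = U \ A = elements in U but not in A
U = {1, 2, 3, 4, 5, 6, 7, 8, 9, 10, 11, 12, 13, 14, 15, 16, 17, 18}
A = {2, 3, 4, 5, 6, 9, 10, 11, 12, 13, 14, 15, 17}
Aᶜ = {1, 7, 8, 16, 18}

Aᶜ = {1, 7, 8, 16, 18}


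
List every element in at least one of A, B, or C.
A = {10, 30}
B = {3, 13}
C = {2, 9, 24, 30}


A ∪ B = {3, 10, 13, 30}
(A ∪ B) ∪ C = {2, 3, 9, 10, 13, 24, 30}

A ∪ B ∪ C = {2, 3, 9, 10, 13, 24, 30}


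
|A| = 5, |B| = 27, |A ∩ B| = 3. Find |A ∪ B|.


|A ∪ B| = |A| + |B| - |A ∩ B|
= 5 + 27 - 3
= 29

|A ∪ B| = 29


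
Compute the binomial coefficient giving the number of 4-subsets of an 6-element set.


C(n,k) = n! / (k!(n-k)!)
C(6,4) = 6! / (4!2!)
= 15

C(6,4) = 15


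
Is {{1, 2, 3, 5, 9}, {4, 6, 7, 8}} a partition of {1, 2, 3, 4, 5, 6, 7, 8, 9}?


A partition requires: (1) non-empty parts, (2) pairwise disjoint, (3) union = U
Parts: {1, 2, 3, 5, 9}, {4, 6, 7, 8}
Union of parts: {1, 2, 3, 4, 5, 6, 7, 8, 9}
U = {1, 2, 3, 4, 5, 6, 7, 8, 9}
All non-empty? True
Pairwise disjoint? True
Covers U? True

Yes, valid partition


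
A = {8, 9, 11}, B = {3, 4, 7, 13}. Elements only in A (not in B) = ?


A = {8, 9, 11}
B = {3, 4, 7, 13}
Region: only in A (not in B)
Elements: {8, 9, 11}

Elements only in A (not in B): {8, 9, 11}


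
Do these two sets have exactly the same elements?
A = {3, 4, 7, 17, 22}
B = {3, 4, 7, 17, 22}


Two sets are equal iff they have exactly the same elements.
A = {3, 4, 7, 17, 22}
B = {3, 4, 7, 17, 22}
Same elements → A = B

Yes, A = B


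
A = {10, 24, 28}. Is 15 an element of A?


A = {10, 24, 28}
Checking if 15 is in A
15 is not in A → False

15 ∉ A


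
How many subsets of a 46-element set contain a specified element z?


Subsets of A containing z correspond to subsets of A \ {z}, which has 45 elements.
Count = 2^(n-1) = 2^45
= 35184372088832

Number of subsets containing z = 35184372088832


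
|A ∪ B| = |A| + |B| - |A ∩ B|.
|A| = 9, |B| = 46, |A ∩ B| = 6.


|A ∪ B| = |A| + |B| - |A ∩ B|
= 9 + 46 - 6
= 49

|A ∪ B| = 49


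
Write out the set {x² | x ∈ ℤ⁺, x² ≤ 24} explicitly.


Checking each candidate:
Condition: positive perfect squares ≤ 24
Result = {1, 4, 9, 16}

{1, 4, 9, 16}


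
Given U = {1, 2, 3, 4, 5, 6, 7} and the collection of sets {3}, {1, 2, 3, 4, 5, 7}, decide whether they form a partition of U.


A partition requires: (1) non-empty parts, (2) pairwise disjoint, (3) union = U
Parts: {3}, {1, 2, 3, 4, 5, 7}
Union of parts: {1, 2, 3, 4, 5, 7}
U = {1, 2, 3, 4, 5, 6, 7}
All non-empty? True
Pairwise disjoint? False
Covers U? False

No, not a valid partition


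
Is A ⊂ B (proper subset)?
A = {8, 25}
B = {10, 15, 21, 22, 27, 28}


A ⊂ B requires: A ⊆ B AND A ≠ B.
A ⊆ B? No
A ⊄ B, so A is not a proper subset.

No, A is not a proper subset of B


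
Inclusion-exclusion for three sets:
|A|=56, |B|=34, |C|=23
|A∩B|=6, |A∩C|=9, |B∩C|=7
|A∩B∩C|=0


|A∪B∪C| = |A|+|B|+|C| - |A∩B|-|A∩C|-|B∩C| + |A∩B∩C|
= 56+34+23 - 6-9-7 + 0
= 113 - 22 + 0
= 91

|A ∪ B ∪ C| = 91


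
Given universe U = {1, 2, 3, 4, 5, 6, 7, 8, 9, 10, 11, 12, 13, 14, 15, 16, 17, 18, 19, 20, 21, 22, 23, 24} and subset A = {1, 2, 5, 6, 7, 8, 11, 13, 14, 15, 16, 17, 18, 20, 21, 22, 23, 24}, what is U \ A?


Aᶜ = U \ A = elements in U but not in A
U = {1, 2, 3, 4, 5, 6, 7, 8, 9, 10, 11, 12, 13, 14, 15, 16, 17, 18, 19, 20, 21, 22, 23, 24}
A = {1, 2, 5, 6, 7, 8, 11, 13, 14, 15, 16, 17, 18, 20, 21, 22, 23, 24}
Aᶜ = {3, 4, 9, 10, 12, 19}

Aᶜ = {3, 4, 9, 10, 12, 19}


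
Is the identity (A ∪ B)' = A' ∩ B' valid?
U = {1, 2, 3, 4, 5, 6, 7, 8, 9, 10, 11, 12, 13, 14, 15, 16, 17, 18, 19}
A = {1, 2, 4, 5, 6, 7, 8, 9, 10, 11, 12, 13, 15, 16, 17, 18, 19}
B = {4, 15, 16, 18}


LHS: A ∪ B = {1, 2, 4, 5, 6, 7, 8, 9, 10, 11, 12, 13, 15, 16, 17, 18, 19}
(A ∪ B)' = U \ (A ∪ B) = {3, 14}
A' = {3, 14}, B' = {1, 2, 3, 5, 6, 7, 8, 9, 10, 11, 12, 13, 14, 17, 19}
Claimed RHS: A' ∩ B' = {3, 14}
Identity is VALID: LHS = RHS = {3, 14} ✓

Identity is valid. (A ∪ B)' = A' ∩ B' = {3, 14}


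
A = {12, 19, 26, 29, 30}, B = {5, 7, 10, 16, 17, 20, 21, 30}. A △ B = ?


A △ B = (A \ B) ∪ (B \ A) = elements in exactly one of A or B
A \ B = {12, 19, 26, 29}
B \ A = {5, 7, 10, 16, 17, 20, 21}
A △ B = {5, 7, 10, 12, 16, 17, 19, 20, 21, 26, 29}

A △ B = {5, 7, 10, 12, 16, 17, 19, 20, 21, 26, 29}


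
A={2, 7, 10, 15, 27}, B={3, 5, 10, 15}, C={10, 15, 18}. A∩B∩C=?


A ∩ B = {10, 15}
(A ∩ B) ∩ C = {10, 15}

A ∩ B ∩ C = {10, 15}


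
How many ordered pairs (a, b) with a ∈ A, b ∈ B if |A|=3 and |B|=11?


|A × B| = |A| × |B|
= 3 × 11
= 33

|A × B| = 33


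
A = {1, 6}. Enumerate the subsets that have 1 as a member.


A subset of A contains 1 iff the remaining 1 elements form any subset of A \ {1}.
Count: 2^(n-1) = 2^1 = 2
Subsets containing 1: {1}, {1, 6}

Subsets containing 1 (2 total): {1}, {1, 6}


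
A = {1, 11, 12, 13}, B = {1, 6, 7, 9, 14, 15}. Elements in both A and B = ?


A = {1, 11, 12, 13}
B = {1, 6, 7, 9, 14, 15}
Region: in both A and B
Elements: {1}

Elements in both A and B: {1}


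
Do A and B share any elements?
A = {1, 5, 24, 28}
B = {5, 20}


Disjoint means A ∩ B = ∅.
A ∩ B = {5}
A ∩ B ≠ ∅, so A and B are NOT disjoint.

Yes — A and B share the element(s) of A ∩ B = {5}, so they are not disjoint


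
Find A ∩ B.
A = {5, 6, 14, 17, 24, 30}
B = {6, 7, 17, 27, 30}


A ∩ B = elements in both A and B
A = {5, 6, 14, 17, 24, 30}
B = {6, 7, 17, 27, 30}
A ∩ B = {6, 17, 30}

A ∩ B = {6, 17, 30}


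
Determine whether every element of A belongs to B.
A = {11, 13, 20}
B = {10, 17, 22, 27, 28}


A ⊆ B means every element of A is in B.
Elements in A not in B: {11, 13, 20}
So A ⊄ B.

No, A ⊄ B


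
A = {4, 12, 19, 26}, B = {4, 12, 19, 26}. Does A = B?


Two sets are equal iff they have exactly the same elements.
A = {4, 12, 19, 26}
B = {4, 12, 19, 26}
Same elements → A = B

Yes, A = B


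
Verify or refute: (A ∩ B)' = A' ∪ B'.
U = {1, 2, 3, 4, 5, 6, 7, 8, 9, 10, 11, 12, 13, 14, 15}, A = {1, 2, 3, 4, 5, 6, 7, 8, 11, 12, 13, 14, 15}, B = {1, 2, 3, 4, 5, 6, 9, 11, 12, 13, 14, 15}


LHS: A ∩ B = {1, 2, 3, 4, 5, 6, 11, 12, 13, 14, 15}
(A ∩ B)' = U \ (A ∩ B) = {7, 8, 9, 10}
A' = {9, 10}, B' = {7, 8, 10}
Claimed RHS: A' ∪ B' = {7, 8, 9, 10}
Identity is VALID: LHS = RHS = {7, 8, 9, 10} ✓

Identity is valid. (A ∩ B)' = A' ∪ B' = {7, 8, 9, 10}


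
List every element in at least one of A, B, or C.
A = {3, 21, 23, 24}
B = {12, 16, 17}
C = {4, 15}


A ∪ B = {3, 12, 16, 17, 21, 23, 24}
(A ∪ B) ∪ C = {3, 4, 12, 15, 16, 17, 21, 23, 24}

A ∪ B ∪ C = {3, 4, 12, 15, 16, 17, 21, 23, 24}


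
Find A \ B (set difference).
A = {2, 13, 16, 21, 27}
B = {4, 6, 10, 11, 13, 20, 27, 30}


A \ B = elements in A but not in B
A = {2, 13, 16, 21, 27}
B = {4, 6, 10, 11, 13, 20, 27, 30}
Remove from A any elements in B
A \ B = {2, 16, 21}

A \ B = {2, 16, 21}


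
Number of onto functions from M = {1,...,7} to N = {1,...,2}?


n = |M| = 7, k = |N| = 2. Surjections via inclusion-exclusion:
S(n,k) = Σ(-1)^i × C(k,i) × (k-i)^n, i=0 to k
i=0: (-1)^0×C(2,0)×2^7 = 128
i=1: (-1)^1×C(2,1)×1^7 = -2
i=2: (-1)^2×C(2,2)×0^7 = 0
Total = 126

Number of surjections = 126


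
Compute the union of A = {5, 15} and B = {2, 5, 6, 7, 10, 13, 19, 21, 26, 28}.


A ∪ B = all elements in A or B (or both)
A = {5, 15}
B = {2, 5, 6, 7, 10, 13, 19, 21, 26, 28}
A ∪ B = {2, 5, 6, 7, 10, 13, 15, 19, 21, 26, 28}

A ∪ B = {2, 5, 6, 7, 10, 13, 15, 19, 21, 26, 28}


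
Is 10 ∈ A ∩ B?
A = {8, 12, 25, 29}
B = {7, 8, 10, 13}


A = {8, 12, 25, 29}, B = {7, 8, 10, 13}
A ∩ B = elements in both A and B
A ∩ B = {8}
Checking if 10 ∈ A ∩ B
10 is not in A ∩ B → False

10 ∉ A ∩ B


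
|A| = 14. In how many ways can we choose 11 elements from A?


C(n,k) = n! / (k!(n-k)!)
C(14,11) = 14! / (11!3!)
= 364

C(14,11) = 364


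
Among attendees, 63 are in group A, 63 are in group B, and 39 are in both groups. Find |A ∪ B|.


|A ∪ B| = |A| + |B| - |A ∩ B|
= 63 + 63 - 39
= 87

|A ∪ B| = 87


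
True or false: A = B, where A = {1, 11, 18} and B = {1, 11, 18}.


Two sets are equal iff they have exactly the same elements.
A = {1, 11, 18}
B = {1, 11, 18}
Same elements → A = B

Yes, A = B


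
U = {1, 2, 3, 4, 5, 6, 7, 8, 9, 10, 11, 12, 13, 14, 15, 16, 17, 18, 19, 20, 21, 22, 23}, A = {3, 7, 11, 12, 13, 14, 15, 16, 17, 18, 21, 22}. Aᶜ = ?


Aᶜ = U \ A = elements in U but not in A
U = {1, 2, 3, 4, 5, 6, 7, 8, 9, 10, 11, 12, 13, 14, 15, 16, 17, 18, 19, 20, 21, 22, 23}
A = {3, 7, 11, 12, 13, 14, 15, 16, 17, 18, 21, 22}
Aᶜ = {1, 2, 4, 5, 6, 8, 9, 10, 19, 20, 23}

Aᶜ = {1, 2, 4, 5, 6, 8, 9, 10, 19, 20, 23}


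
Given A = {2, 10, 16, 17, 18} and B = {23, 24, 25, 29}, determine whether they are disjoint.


Disjoint means A ∩ B = ∅.
A ∩ B = ∅
A ∩ B = ∅, so A and B are disjoint.

Yes, A and B are disjoint


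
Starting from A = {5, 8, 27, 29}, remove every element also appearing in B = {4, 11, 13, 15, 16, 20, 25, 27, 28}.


A \ B = elements in A but not in B
A = {5, 8, 27, 29}
B = {4, 11, 13, 15, 16, 20, 25, 27, 28}
Remove from A any elements in B
A \ B = {5, 8, 29}

A \ B = {5, 8, 29}


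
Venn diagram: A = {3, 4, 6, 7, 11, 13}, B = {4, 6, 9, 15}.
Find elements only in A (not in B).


A = {3, 4, 6, 7, 11, 13}
B = {4, 6, 9, 15}
Region: only in A (not in B)
Elements: {3, 7, 11, 13}

Elements only in A (not in B): {3, 7, 11, 13}


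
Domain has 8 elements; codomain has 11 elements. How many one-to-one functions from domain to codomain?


An injection sends each of |A| = 8 inputs to a distinct output in B.
# injections = |B|·(|B|-1)·…·(|B|-|A|+1) = 11! / (11 - 8)!
= 11 × 10 × 9 × 8 × 7 × 6 × 5 × 4
= 6652800

Number of injections = 6652800


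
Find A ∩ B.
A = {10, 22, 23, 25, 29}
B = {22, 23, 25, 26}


A ∩ B = elements in both A and B
A = {10, 22, 23, 25, 29}
B = {22, 23, 25, 26}
A ∩ B = {22, 23, 25}

A ∩ B = {22, 23, 25}


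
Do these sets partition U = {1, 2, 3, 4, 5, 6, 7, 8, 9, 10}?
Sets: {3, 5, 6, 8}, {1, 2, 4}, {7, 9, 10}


A partition requires: (1) non-empty parts, (2) pairwise disjoint, (3) union = U
Parts: {3, 5, 6, 8}, {1, 2, 4}, {7, 9, 10}
Union of parts: {1, 2, 3, 4, 5, 6, 7, 8, 9, 10}
U = {1, 2, 3, 4, 5, 6, 7, 8, 9, 10}
All non-empty? True
Pairwise disjoint? True
Covers U? True

Yes, valid partition


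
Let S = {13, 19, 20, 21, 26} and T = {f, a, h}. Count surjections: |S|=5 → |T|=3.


n = |S| = 5, k = |T| = 3. Surjections via inclusion-exclusion:
S(n,k) = Σ(-1)^i × C(k,i) × (k-i)^n, i=0 to k
i=0: (-1)^0×C(3,0)×3^5 = 243
i=1: (-1)^1×C(3,1)×2^5 = -96
i=2: (-1)^2×C(3,2)×1^5 = 3
i=3: (-1)^3×C(3,3)×0^5 = 0
Total = 150

Number of surjections = 150


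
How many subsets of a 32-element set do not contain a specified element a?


Subsets of A avoiding a are subsets of A \ {a}, which has 31 elements.
Count = 2^(n-1) = 2^31
= 2147483648

Number of subsets avoiding a = 2147483648
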